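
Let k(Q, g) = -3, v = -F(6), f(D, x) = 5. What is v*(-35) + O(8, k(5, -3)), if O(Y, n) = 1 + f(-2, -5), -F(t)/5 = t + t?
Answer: -2094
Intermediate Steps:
F(t) = -10*t (F(t) = -5*(t + t) = -10*t)
v = 60 (v = -(-10)*6 = -1*(-60) = 60)
O(Y, n) = 6 (O(Y, n) = 1 + 5 = 6)
v*(-35) + O(8, k(5, -3)) = 60*(-35) + 6 = -2100 + 6 = -2094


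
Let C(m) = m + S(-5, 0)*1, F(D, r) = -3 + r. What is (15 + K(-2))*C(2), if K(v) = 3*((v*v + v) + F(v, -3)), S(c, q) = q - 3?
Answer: -3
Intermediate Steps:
S(c, q) = -3 + q
C(m) = -3 + m (C(m) = m + (-3 + 0)*1 = m - 3*1 = m - 3 = -3 + m)
K(v) = -18 + 3*v + 3*v**2 (K(v) = 3*((v*v + v) + (-3 - 3)) = 3*((v**2 + v) - 6) = 3*((v + v**2) - 6) = 3*(-6 + v + v**2) = -18 + 3*v + 3*v**2)
(15 + K(-2))*C(2) = (15 + (-18 + 3*(-2) + 3*(-2)**2))*(-3 + 2) = (15 + (-18 - 6 + 3*4))*(-1) = (15 + (-18 - 6 + 12))*(-1) = (15 - 12)*(-1) = 3*(-1) = -3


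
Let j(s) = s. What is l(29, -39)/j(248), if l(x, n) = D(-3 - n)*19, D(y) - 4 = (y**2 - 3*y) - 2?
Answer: 11305/124 ≈ 91.169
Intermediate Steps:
D(y) = 2 + y**2 - 3*y (D(y) = 4 + ((y**2 - 3*y) - 2) = 4 + (-2 + y**2 - 3*y) = 2 + y**2 - 3*y)
l(x, n) = 209 + 19*(-3 - n)**2 + 57*n (l(x, n) = (2 + (-3 - n)**2 - 3*(-3 - n))*19 = (2 + (-3 - n)**2 + (9 + 3*n))*19 = (11 + (-3 - n)**2 + 3*n)*19 = 209 + 19*(-3 - n)**2 + 57*n)
l(29, -39)/j(248) = (380 + 19*(-39)**2 + 171*(-39))/248 = (380 + 19*1521 - 6669)*(1/248) = (380 + 28899 - 6669)*(1/248) = 22610*(1/248) = 11305/124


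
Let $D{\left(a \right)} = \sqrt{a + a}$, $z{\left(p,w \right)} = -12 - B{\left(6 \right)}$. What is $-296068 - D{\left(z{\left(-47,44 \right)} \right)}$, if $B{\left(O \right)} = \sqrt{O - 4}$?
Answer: $-296068 - i \sqrt{24 + 2 \sqrt{2}} \approx -2.9607 \cdot 10^{5} - 5.1796 i$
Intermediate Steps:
$B{\left(O \right)} = \sqrt{-4 + O}$
$z{\left(p,w \right)} = -12 - \sqrt{2}$ ($z{\left(p,w \right)} = -12 - \sqrt{-4 + 6} = -12 - \sqrt{2}$)
$D{\left(a \right)} = \sqrt{2} \sqrt{a}$ ($D{\left(a \right)} = \sqrt{2 a} = \sqrt{2} \sqrt{a}$)
$-296068 - D{\left(z{\left(-47,44 \right)} \right)} = -296068 - \sqrt{2} \sqrt{-12 - \sqrt{2}}$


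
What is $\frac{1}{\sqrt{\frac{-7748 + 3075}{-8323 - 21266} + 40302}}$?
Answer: $\frac{\sqrt{35284898803539}}{1192500551} \approx 0.0049812$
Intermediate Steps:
$\frac{1}{\sqrt{\frac{-7748 + 3075}{-8323 - 21266} + 40302}} = \frac{1}{\sqrt{- \frac{4673}{-29589} + 40302}} = \frac{1}{\sqrt{\left(-4673\right) \left(- \frac{1}{29589}\right) + 40302}} = \frac{1}{\sqrt{\frac{4673}{29589} + 40302}} = \frac{1}{\sqrt{\frac{1192500551}{29589}}} = \frac{1}{\frac{1}{29589} \sqrt{35284898803539}} = \frac{\sqrt{35284898803539}}{1192500551}$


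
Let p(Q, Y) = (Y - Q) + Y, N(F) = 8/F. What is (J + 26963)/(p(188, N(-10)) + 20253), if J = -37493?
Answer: -17550/33439 ≈ -0.52484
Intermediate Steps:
p(Q, Y) = -Q + 2*Y
(J + 26963)/(p(188, N(-10)) + 20253) = (-37493 + 26963)/((-1*188 + 2*(8/(-10))) + 20253) = -10530/((-188 + 2*(8*(-⅒))) + 20253) = -10530/((-188 + 2*(-⅘)) + 20253) = -10530/((-188 - 8/5) + 20253) = -10530/(-948/5 + 20253) = -10530/100317/5 = -10530*5/100317 = -17550/33439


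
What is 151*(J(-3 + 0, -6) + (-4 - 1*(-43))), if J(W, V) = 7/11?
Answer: 65836/11 ≈ 5985.1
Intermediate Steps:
J(W, V) = 7/11 (J(W, V) = 7*(1/11) = 7/11)
151*(J(-3 + 0, -6) + (-4 - 1*(-43))) = 151*(7/11 + (-4 - 1*(-43))) = 151*(7/11 + (-4 + 43)) = 151*(7/11 + 39) = 151*(436/11) = 65836/11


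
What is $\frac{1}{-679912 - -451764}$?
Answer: $- \frac{1}{228148} \approx -4.3831 \cdot 10^{-6}$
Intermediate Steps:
$\frac{1}{-679912 - -451764} = \frac{1}{-679912 + 451764} = \frac{1}{-228148} = - \frac{1}{228148}$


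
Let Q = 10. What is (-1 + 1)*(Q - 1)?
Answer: 0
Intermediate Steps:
(-1 + 1)*(Q - 1) = (-1 + 1)*(10 - 1) = 0*9 = 0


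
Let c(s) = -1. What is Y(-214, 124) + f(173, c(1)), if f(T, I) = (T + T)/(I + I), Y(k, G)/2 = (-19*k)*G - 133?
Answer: 1007929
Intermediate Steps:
Y(k, G) = -266 - 38*G*k (Y(k, G) = 2*((-19*k)*G - 133) = 2*(-19*G*k - 133) = 2*(-133 - 19*G*k) = -266 - 38*G*k)
f(T, I) = T/I (f(T, I) = (2*T)/((2*I)) = (2*T)*(1/(2*I)) = T/I)
Y(-214, 124) + f(173, c(1)) = (-266 - 38*124*(-214)) + 173/(-1) = (-266 + 1008368) + 173*(-1) = 1008102 - 173 = 1007929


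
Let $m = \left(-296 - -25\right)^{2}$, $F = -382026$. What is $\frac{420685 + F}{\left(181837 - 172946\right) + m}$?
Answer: $\frac{38659}{82332} \approx 0.46955$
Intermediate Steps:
$m = 73441$ ($m = \left(-296 + \left(-53 + 78\right)\right)^{2} = \left(-296 + 25\right)^{2} = \left(-271\right)^{2} = 73441$)
$\frac{420685 + F}{\left(181837 - 172946\right) + m} = \frac{420685 - 382026}{\left(181837 - 172946\right) + 73441} = \frac{38659}{8891 + 73441} = \frac{38659}{82332}$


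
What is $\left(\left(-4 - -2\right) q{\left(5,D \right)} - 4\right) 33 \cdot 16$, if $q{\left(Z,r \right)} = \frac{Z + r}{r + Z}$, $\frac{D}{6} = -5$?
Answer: $-3168$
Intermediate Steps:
$D = -30$ ($D = 6 \left(-5\right) = -30$)
$q{\left(Z,r \right)} = 1$ ($q{\left(Z,r \right)} = \frac{Z + r}{Z + r} = 1$)
$\left(\left(-4 - -2\right) q{\left(5,D \right)} - 4\right) 33 \cdot 16 = \left(\left(-4 - -2\right) 1 - 4\right) 33 \cdot 16 = \left(\left(-4 + 2\right) 1 - 4\right) 33 \cdot 16 = \left(\left(-2\right) 1 - 4\right) 33 \cdot 16 = \left(-2 - 4\right) 33 \cdot 16 = \left(-6\right) 33 \cdot 16 = \left(-198\right) 16 = -3168$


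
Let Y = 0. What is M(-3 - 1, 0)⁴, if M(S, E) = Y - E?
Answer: 0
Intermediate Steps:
M(S, E) = -E (M(S, E) = 0 - E = -E)
M(-3 - 1, 0)⁴ = (-1*0)⁴ = 0⁴ = 0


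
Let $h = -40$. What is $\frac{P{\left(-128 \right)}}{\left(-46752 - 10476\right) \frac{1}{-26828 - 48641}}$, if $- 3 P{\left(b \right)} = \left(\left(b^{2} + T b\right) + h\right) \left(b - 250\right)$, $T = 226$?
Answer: $- \frac{9971869908}{4769} \approx -2.091 \cdot 10^{6}$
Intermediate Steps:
$P{\left(b \right)} = - \frac{\left(-250 + b\right) \left(-40 + b^{2} + 226 b\right)}{3}$ ($P{\left(b \right)} = - \frac{\left(\left(b^{2} + 226 b\right) - 40\right) \left(b - 250\right)}{3} = - \frac{\left(-40 + b^{2} + 226 b\right) \left(-250 + b\right)}{3} = - \frac{\left(-250 + b\right) \left(-40 + b^{2} + 226 b\right)}{3}$)
$\frac{P{\left(-128 \right)}}{\left(-46752 - 10476\right) \frac{1}{-26828 - 48641}} = \frac{- \frac{10000}{3} + 8 \left(-128\right)^{2} - \frac{\left(-128\right)^{3}}{3} + \frac{56540}{3} \left(-128\right)}{\left(-46752 - 10476\right) \frac{1}{-26828 - 48641}} = \frac{- \frac{10000}{3} + 8 \cdot 16384 - - \frac{2097152}{3} - \frac{7237120}{3}}{\left(-57228\right) \frac{1}{-75469}} = \frac{- \frac{10000}{3} + 131072 + \frac{2097152}{3} - \frac{7237120}{3}}{\left(-57228\right) \left(- \frac{1}{75469}\right)} = - \frac{1585584}{\frac{57228}{75469}} = \left(-1585584\right) \frac{75469}{57228} = - \frac{9971869908}{4769}$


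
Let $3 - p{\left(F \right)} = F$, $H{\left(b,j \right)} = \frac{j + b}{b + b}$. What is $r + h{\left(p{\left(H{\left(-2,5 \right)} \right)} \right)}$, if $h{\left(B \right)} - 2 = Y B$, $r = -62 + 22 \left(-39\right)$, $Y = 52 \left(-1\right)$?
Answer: $-1113$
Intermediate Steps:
$H{\left(b,j \right)} = \frac{b + j}{2 b}$
$Y = -52$
$p{\left(F \right)} = 3 - F$
$r = -920$ ($r = -62 - 858 = -920$)
$h{\left(B \right)} = 2 - 52 B$
$r + h{\left(p{\left(H{\left(-2,5 \right)} \right)} \right)} = -920 + \left(2 - 52 \left(3 - \frac{-2 + 5}{2 \left(-2\right)}\right)\right) = -920 + \left(2 - 52 \left(3 - \frac{1}{2} \left(- \frac{1}{2}\right) 3\right)\right) = -920 + \left(2 - 52 \left(3 - - \frac{3}{4}\right)\right) = -920 + \left(2 - 52 \left(3 + \frac{3}{4}\right)\right) = -920 + \left(2 - 195\right) = -920 - 193 = -1113$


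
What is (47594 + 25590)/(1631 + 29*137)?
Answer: 18296/1401 ≈ 13.059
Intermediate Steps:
(47594 + 25590)/(1631 + 29*137) = 73184/(1631 + 3973) = 73184/5604 = 73184*(1/5604) = 18296/1401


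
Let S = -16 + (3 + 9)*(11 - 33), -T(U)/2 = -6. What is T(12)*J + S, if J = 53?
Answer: 356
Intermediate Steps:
T(U) = 12 (T(U) = -2*(-6) = 12)
S = -280 (S = -16 + 12*(-22) = -16 - 264 = -280)
T(12)*J + S = 12*53 - 280 = 636 - 280 = 356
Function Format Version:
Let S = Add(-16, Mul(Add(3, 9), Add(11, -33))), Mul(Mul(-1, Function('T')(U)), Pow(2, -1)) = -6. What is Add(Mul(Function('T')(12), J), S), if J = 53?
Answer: 356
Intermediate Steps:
Function('T')(U) = 12 (Function('T')(U) = Mul(-2, -6) = 12)
S = -280 (S = Add(-16, Mul(12, -22)) = Add(-16, -264) = -280)
Add(Mul(Function('T')(12), J), S) = Add(Mul(12, 53), -280) = Add(636, -280) = 356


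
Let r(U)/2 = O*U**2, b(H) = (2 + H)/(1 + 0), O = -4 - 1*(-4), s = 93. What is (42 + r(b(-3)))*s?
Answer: 3906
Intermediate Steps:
O = 0 (O = -4 + 4 = 0)
b(H) = 2 + H (b(H) = (2 + H)/1 = (2 + H)*1 = 2 + H)
r(U) = 0 (r(U) = 2*(0*U**2) = 2*0 = 0)
(42 + r(b(-3)))*s = (42 + 0)*93 = 42*93 = 3906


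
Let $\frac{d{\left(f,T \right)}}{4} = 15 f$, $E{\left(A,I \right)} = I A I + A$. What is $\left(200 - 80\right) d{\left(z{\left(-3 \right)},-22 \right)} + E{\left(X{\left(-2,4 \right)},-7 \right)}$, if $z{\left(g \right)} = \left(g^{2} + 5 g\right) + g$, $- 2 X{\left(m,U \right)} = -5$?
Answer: $-64675$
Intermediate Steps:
$X{\left(m,U \right)} = \frac{5}{2}$ ($X{\left(m,U \right)} = \left(- \frac{1}{2}\right) \left(-5\right) = \frac{5}{2}$)
$z{\left(g \right)} = g^{2} + 6 g$
$E{\left(A,I \right)} = A + A I^{2}$ ($E{\left(A,I \right)} = A I I + A = A I^{2} + A = A + A I^{2}$)
$d{\left(f,T \right)} = 60 f$ ($d{\left(f,T \right)} = 4 \cdot 15 f = 60 f$)
$\left(200 - 80\right) d{\left(z{\left(-3 \right)},-22 \right)} + E{\left(X{\left(-2,4 \right)},-7 \right)} = \left(200 - 80\right) 60 \left(- 3 \left(6 - 3\right)\right) + \frac{5 \left(1 + \left(-7\right)^{2}\right)}{2} = \left(200 - 80\right) 60 \left(\left(-3\right) 3\right) + \frac{5 \left(1 + 49\right)}{2} = 120 \cdot 60 \left(-9\right) + \frac{5}{2} \cdot 50 = 120 \left(-540\right) + 125 = -64800 + 125 = -64675$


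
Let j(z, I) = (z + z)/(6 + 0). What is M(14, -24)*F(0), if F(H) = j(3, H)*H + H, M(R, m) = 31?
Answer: 0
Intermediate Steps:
j(z, I) = z/3 (j(z, I) = (2*z)/6 = (2*z)*(⅙) = z/3)
F(H) = 2*H (F(H) = ((⅓)*3)*H + H = 1*H + H = H + H = 2*H)
M(14, -24)*F(0) = 31*(2*0) = 31*0 = 0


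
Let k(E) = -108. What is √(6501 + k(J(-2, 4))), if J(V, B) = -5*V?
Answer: √6393 ≈ 79.956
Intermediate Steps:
√(6501 + k(J(-2, 4))) = √(6501 - 108) = √6393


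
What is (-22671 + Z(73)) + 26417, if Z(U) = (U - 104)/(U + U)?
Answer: 546885/146 ≈ 3745.8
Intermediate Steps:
Z(U) = (-104 + U)/(2*U) (Z(U) = (-104 + U)/((2*U)) = (-104 + U)*(1/(2*U)) = (-104 + U)/(2*U))
(-22671 + Z(73)) + 26417 = (-22671 + (½)*(-104 + 73)/73) + 26417 = (-22671 + (½)*(1/73)*(-31)) + 26417 = (-22671 - 31/146) + 26417 = -3309997/146 + 26417 = 546885/146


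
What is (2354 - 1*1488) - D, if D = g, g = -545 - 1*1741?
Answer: 3152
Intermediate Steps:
g = -2286 (g = -545 - 1741 = -2286)
D = -2286
(2354 - 1*1488) - D = (2354 - 1*1488) - 1*(-2286) = (2354 - 1488) + 2286 = 866 + 2286 = 3152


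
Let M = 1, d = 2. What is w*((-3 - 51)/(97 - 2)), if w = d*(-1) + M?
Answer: 54/95 ≈ 0.56842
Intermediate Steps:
w = -1 (w = 2*(-1) + 1 = -2 + 1 = -1)
w*((-3 - 51)/(97 - 2)) = -(-3 - 51)/(97 - 2) = -(-54)/95 = -1*(-54/95) = 54/95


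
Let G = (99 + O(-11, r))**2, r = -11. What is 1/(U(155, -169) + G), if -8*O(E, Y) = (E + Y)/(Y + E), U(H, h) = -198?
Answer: 64/613009 ≈ 0.00010440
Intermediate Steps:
O(E, Y) = -1/8 (O(E, Y) = -(E + Y)/(8*(Y + E)) = -(E + Y)/(8*(E + Y)) = -1/8*1 = -1/8)
G = 625681/64 (G = (99 - 1/8)**2 = (791/8)**2 = 625681/64 ≈ 9776.3)
1/(U(155, -169) + G) = 1/(-198 + 625681/64) = 1/(613009/64) = 64/613009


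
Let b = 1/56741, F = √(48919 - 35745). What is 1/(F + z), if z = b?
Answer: -56741/42414234201093 + 3219541081*√13174/42414234201093 ≈ 0.0087125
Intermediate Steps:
F = √13174 ≈ 114.78
b = 1/56741 ≈ 1.7624e-5
z = 1/56741 ≈ 1.7624e-5
1/(F + z) = 1/(√13174 + 1/56741) = 1/(1/56741 + √13174)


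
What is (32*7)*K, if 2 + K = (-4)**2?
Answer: 3136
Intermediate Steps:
K = 14 (K = -2 + (-4)**2 = -2 + 16 = 14)
(32*7)*K = (32*7)*14 = 224*14 = 3136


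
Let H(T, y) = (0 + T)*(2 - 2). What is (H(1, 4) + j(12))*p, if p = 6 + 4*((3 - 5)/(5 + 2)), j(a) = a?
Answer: 408/7 ≈ 58.286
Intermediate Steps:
H(T, y) = 0 (H(T, y) = T*0 = 0)
p = 34/7 (p = 6 + 4*(-2/7) = 6 - 8/7 = 34/7 ≈ 4.8571)
(H(1, 4) + j(12))*p = (0 + 12)*(34/7) = 12*(34/7) = 408/7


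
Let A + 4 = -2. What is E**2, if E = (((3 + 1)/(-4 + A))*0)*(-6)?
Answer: 0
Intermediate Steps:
A = -6 (A = -4 - 2 = -6)
E = 0 (E = (((3 + 1)/(-4 - 6))*0)*(-6) = ((4/(-10))*0)*(-6) = ((4*(-1/10))*0)*(-6) = -2/5*0*(-6) = 0*(-6) = 0)
E**2 = 0**2 = 0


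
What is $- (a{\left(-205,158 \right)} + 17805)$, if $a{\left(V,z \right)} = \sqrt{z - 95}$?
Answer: $-17805 - 3 \sqrt{7} \approx -17813.0$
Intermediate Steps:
$a{\left(V,z \right)} = \sqrt{-95 + z}$
$- (a{\left(-205,158 \right)} + 17805) = - (\sqrt{-95 + 158} + 17805) = - (\sqrt{63} + 17805) = - (3 \sqrt{7} + 17805) = - (17805 + 3 \sqrt{7}) = -17805 - 3 \sqrt{7}$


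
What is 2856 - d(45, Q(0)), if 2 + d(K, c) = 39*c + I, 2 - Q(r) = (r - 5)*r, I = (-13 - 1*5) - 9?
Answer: 2807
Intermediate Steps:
I = -27 (I = (-13 - 5) - 9 = -18 - 9 = -27)
Q(r) = 2 - r*(-5 + r) (Q(r) = 2 - (r - 5)*r = 2 - (-5 + r)*r = 2 - r*(-5 + r))
d(K, c) = -29 + 39*c (d(K, c) = -2 + (39*c - 27) = -2 + (-27 + 39*c) = -29 + 39*c)
2856 - d(45, Q(0)) = 2856 - (-29 + 39*(2 - 1*0**2 + 5*0)) = 2856 - (-29 + 39*(2 - 1*0 + 0)) = 2856 - (-29 + 39*(2 + 0 + 0)) = 2856 - (-29 + 39*2) = 2856 - (-29 + 78) = 2856 - 1*49 = 2856 - 49 = 2807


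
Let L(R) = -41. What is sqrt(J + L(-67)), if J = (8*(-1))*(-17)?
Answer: sqrt(95) ≈ 9.7468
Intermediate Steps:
J = 136 (J = -8*(-17) = 136)
sqrt(J + L(-67)) = sqrt(136 - 41) = sqrt(95)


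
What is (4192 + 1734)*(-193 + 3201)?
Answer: 17825408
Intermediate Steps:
(4192 + 1734)*(-193 + 3201) = 5926*3008 = 17825408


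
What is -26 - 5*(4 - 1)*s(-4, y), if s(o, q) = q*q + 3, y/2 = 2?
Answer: -311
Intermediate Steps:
y = 4 (y = 2*2 = 4)
s(o, q) = 3 + q² (s(o, q) = q² + 3 = 3 + q²)
-26 - 5*(4 - 1)*s(-4, y) = -26 - 5*(4 - 1)*(3 + 4²) = -26 - 15*(3 + 16) = -26 - 15*19 = -26 - 5*57 = -26 - 285 = -311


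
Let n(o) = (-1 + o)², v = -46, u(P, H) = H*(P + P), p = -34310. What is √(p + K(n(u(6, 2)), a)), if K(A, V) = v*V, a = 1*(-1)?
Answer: 2*I*√8566 ≈ 185.11*I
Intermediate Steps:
u(P, H) = 2*H*P (u(P, H) = H*(2*P) = 2*H*P)
a = -1
K(A, V) = -46*V
√(p + K(n(u(6, 2)), a)) = √(-34310 - 46*(-1)) = √(-34310 + 46) = √(-34264) = 2*I*√8566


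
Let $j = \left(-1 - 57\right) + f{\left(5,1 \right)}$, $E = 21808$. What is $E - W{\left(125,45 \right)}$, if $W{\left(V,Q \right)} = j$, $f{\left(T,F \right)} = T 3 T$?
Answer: $21791$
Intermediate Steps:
$f{\left(T,F \right)} = 3 T^{2}$ ($f{\left(T,F \right)} = 3 T T = 3 T^{2}$)
$j = 17$ ($j = \left(-1 - 57\right) + 3 \cdot 5^{2} = -58 + 3 \cdot 25 = -58 + 75 = 17$)
$W{\left(V,Q \right)} = 17$
$E - W{\left(125,45 \right)} = 21808 - 17 = 21791$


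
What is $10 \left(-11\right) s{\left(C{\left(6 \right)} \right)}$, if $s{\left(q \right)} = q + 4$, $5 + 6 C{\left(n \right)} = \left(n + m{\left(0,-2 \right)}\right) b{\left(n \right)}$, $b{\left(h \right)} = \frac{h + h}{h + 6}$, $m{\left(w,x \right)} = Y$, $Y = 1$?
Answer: $- \frac{1430}{3} \approx -476.67$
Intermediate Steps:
$m{\left(w,x \right)} = 1$
$b{\left(h \right)} = \frac{2 h}{6 + h}$
$C{\left(n \right)} = - \frac{5}{6} + \frac{n \left(1 + n\right)}{3 \left(6 + n\right)}$ ($C{\left(n \right)} = - \frac{5}{6} + \frac{\left(n + 1\right) \frac{2 n}{6 + n}}{6} = - \frac{5}{6} + \frac{\left(1 + n\right) \frac{2 n}{6 + n}}{6} = - \frac{5}{6} + \frac{2 n \frac{1}{6 + n} \left(1 + n\right)}{6} = - \frac{5}{6} + \frac{n \left(1 + n\right)}{3 \left(6 + n\right)}$)
$s{\left(q \right)} = 4 + q$
$10 \left(-11\right) s{\left(C{\left(6 \right)} \right)} = 10 \left(-11\right) \left(4 + \frac{-5 - 3 + \frac{6^{2}}{3}}{6 + 6}\right) = - 110 \left(4 + \frac{-5 - 3 + \frac{1}{3} \cdot 36}{12}\right) = - 110 \left(4 + \frac{-5 - 3 + 12}{12}\right) = - 110 \left(4 + \frac{1}{12} \cdot 4\right) = - 110 \left(4 + \frac{1}{3}\right) = \left(-110\right) \frac{13}{3} = - \frac{1430}{3}$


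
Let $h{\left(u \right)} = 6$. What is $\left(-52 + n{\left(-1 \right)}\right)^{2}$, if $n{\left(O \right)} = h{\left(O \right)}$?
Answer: $2116$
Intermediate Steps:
$n{\left(O \right)} = 6$
$\left(-52 + n{\left(-1 \right)}\right)^{2} = \left(-52 + 6\right)^{2} = \left(-46\right)^{2} = 2116$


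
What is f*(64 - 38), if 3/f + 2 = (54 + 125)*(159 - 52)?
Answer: 78/19151 ≈ 0.0040729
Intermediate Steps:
f = 3/19151 (f = 3/(-2 + (54 + 125)*(159 - 52)) = 3/(-2 + 179*107) = 3/(-2 + 19153) = 3/19151 ≈ 0.00015665)
f*(64 - 38) = 3*(64 - 38)/19151 = (3/19151)*26 = 78/19151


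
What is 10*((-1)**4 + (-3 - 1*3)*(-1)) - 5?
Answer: 65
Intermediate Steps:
10*((-1)**4 + (-3 - 1*3)*(-1)) - 5 = 10*(1 + (-3 - 3)*(-1)) - 5 = 10*(1 - 6*(-1)) - 5 = 10*(1 + 6) - 5 = 10*7 - 5 = 70 - 5 = 65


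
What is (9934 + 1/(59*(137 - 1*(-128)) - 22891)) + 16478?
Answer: 191645471/7256 ≈ 26412.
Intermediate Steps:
(9934 + 1/(59*(137 - 1*(-128)) - 22891)) + 16478 = (9934 + 1/(59*(137 + 128) - 22891)) + 16478 = (9934 + 1/(59*265 - 22891)) + 16478 = (9934 + 1/(15635 - 22891)) + 16478 = (9934 + 1/(-7256)) + 16478 = (9934 - 1/7256) + 16478 = 72081103/7256 + 16478 = 191645471/7256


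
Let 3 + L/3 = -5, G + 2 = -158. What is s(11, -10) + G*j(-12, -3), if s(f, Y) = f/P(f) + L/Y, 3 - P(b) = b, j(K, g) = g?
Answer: 19241/40 ≈ 481.02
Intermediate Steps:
P(b) = 3 - b
G = -160 (G = -2 - 158 = -160)
L = -24 (L = -9 + 3*(-5) = -9 - 15 = -24)
s(f, Y) = -24/Y + f/(3 - f) (s(f, Y) = f/(3 - f) - 24/Y = -24/Y + f/(3 - f))
s(11, -10) + G*j(-12, -3) = (72 - 24*11 - 1*(-10)*11)/((-10)*(-3 + 11)) - 160*(-3) = -⅒*(72 - 264 + 110)/8 + 480 = -⅒*⅛*(-82) + 480 = 41/40 + 480 = 19241/40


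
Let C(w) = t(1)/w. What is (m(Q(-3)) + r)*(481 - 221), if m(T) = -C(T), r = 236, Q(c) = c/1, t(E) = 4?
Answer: 185120/3 ≈ 61707.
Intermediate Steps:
Q(c) = c (Q(c) = c*1 = c)
C(w) = 4/w
m(T) = -4/T
(m(Q(-3)) + r)*(481 - 221) = (-4/(-3) + 236)*(481 - 221) = (-4*(-⅓) + 236)*260 = (4/3 + 236)*260 = (712/3)*260 = 185120/3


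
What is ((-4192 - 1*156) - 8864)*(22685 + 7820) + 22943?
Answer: -403009117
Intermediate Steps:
((-4192 - 1*156) - 8864)*(22685 + 7820) + 22943 = ((-4192 - 156) - 8864)*30505 + 22943 = (-4348 - 8864)*30505 + 22943 = -13212*30505 + 22943 = -403032060 + 22943 = -403009117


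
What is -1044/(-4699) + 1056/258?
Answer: 871916/202057 ≈ 4.3152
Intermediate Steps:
-1044/(-4699) + 1056/258 = -1044*(-1/4699) + 1056*(1/258) = 1044/4699 + 176/43 = 871916/202057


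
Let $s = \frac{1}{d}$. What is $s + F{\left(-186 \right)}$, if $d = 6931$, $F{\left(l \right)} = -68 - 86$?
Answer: $- \frac{1067373}{6931} \approx -154.0$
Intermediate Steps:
$F{\left(l \right)} = -154$
$s = \frac{1}{6931} \approx 0.00014428$
$s + F{\left(-186 \right)} = \frac{1}{6931} - 154 = - \frac{1067373}{6931}$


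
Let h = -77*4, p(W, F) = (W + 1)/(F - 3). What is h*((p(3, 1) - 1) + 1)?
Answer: 616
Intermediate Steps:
p(W, F) = (1 + W)/(-3 + F)
h = -308
h*((p(3, 1) - 1) + 1) = -308*(((1 + 3)/(-3 + 1) - 1) + 1) = -308*((4/(-2) - 1) + 1) = -308*((-½*4 - 1) + 1) = -308*((-2 - 1) + 1) = -308*(-3 + 1) = -308*(-2) = 616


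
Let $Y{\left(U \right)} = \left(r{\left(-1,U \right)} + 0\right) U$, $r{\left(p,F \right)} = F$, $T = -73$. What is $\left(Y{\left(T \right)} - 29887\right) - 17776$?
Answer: $-42334$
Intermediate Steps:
$Y{\left(U \right)} = U^{2}$ ($Y{\left(U \right)} = \left(U + 0\right) U = U U = U^{2}$)
$\left(Y{\left(T \right)} - 29887\right) - 17776 = \left(\left(-73\right)^{2} - 29887\right) - 17776 = \left(5329 - 29887\right) - 17776 = -24558 - 17776 = -42334$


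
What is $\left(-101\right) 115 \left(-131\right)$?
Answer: $1521565$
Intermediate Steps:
$\left(-101\right) 115 \left(-131\right) = \left(-11615\right) \left(-131\right) = 1521565$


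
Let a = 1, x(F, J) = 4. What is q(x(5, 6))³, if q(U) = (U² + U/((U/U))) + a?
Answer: 9261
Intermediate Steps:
q(U) = 1 + U + U² (q(U) = (U² + U/((U/U))) + 1 = (U² + U/1) + 1 = (U² + 1*U) + 1 = (U² + U) + 1 = (U + U²) + 1 = 1 + U + U²)
q(x(5, 6))³ = (1 + 4 + 4²)³ = (1 + 4 + 16)³ = 21³ = 9261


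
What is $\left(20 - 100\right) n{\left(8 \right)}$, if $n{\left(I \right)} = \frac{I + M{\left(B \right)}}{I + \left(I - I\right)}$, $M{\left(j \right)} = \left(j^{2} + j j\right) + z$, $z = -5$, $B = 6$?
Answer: $-750$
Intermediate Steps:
$M{\left(j \right)} = -5 + 2 j^{2}$ ($M{\left(j \right)} = \left(j^{2} + j j\right) - 5 = \left(j^{2} + j^{2}\right) - 5 = 2 j^{2} - 5 = -5 + 2 j^{2}$)
$n{\left(I \right)} = \frac{67 + I}{I}$ ($n{\left(I \right)} = \frac{I - \left(5 - 2 \cdot 6^{2}\right)}{I + \left(I - I\right)} = \frac{I + \left(-5 + 2 \cdot 36\right)}{I + 0} = \frac{I + \left(-5 + 72\right)}{I} = \frac{I + 67}{I} = \frac{67 + I}{I}$)
$\left(20 - 100\right) n{\left(8 \right)} = \left(20 - 100\right) \frac{67 + 8}{8} = - 80 \cdot \frac{1}{8} \cdot 75 = \left(-80\right) \frac{75}{8} = -750$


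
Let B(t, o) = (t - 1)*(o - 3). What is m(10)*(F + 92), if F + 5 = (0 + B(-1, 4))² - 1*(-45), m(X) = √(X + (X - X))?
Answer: 136*√10 ≈ 430.07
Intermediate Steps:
B(t, o) = (-1 + t)*(-3 + o)
m(X) = √X (m(X) = √(X + 0) = √X)
F = 44 (F = -5 + ((0 + (3 - 1*4 - 3*(-1) + 4*(-1)))² - 1*(-45)) = -5 + ((0 + (3 - 4 + 3 - 4))² + 45) = -5 + ((0 - 2)² + 45) = -5 + ((-2)² + 45) = -5 + (4 + 45) = -5 + 49 = 44)
m(10)*(F + 92) = √10*(44 + 92) = √10*136 = 136*√10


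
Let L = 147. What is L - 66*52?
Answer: -3285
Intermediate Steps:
L - 66*52 = 147 - 66*52 = 147 - 3432 = -3285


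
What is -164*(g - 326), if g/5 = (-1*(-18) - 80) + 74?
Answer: 43624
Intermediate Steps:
g = 60 (g = 5*((-1*(-18) - 80) + 74) = 5*((18 - 80) + 74) = 5*(-62 + 74) = 5*12 = 60)
-164*(g - 326) = -164*(60 - 326) = -164*(-266) = 43624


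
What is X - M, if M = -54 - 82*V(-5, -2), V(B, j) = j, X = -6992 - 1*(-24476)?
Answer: 17374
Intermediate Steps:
X = 17484 (X = -6992 + 24476 = 17484)
M = 110 (M = -54 - 82*(-2) = -54 + 164 = 110)
X - M = 17484 - 1*110 = 17484 - 110 = 17374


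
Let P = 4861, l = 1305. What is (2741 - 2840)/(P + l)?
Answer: -99/6166 ≈ -0.016056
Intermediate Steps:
(2741 - 2840)/(P + l) = (2741 - 2840)/(4861 + 1305) = -99/6166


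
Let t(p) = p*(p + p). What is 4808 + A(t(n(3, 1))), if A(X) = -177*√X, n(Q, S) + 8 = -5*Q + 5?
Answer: 4808 - 3186*√2 ≈ 302.32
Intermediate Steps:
n(Q, S) = -3 - 5*Q (n(Q, S) = -8 + (-5*Q + 5) = -8 + (5 - 5*Q) = -3 - 5*Q)
t(p) = 2*p² (t(p) = p*(2*p) = 2*p²)
4808 + A(t(n(3, 1))) = 4808 - 177*18*√2 = 4808 - 3186*√2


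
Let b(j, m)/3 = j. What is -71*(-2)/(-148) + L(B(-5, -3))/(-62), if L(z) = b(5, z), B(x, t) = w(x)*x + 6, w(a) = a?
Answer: -1378/1147 ≈ -1.2014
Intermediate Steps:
b(j, m) = 3*j
B(x, t) = 6 + x² (B(x, t) = x*x + 6 = x² + 6 = 6 + x²)
L(z) = 15 (L(z) = 3*5 = 15)
-71*(-2)/(-148) + L(B(-5, -3))/(-62) = -71*(-2)/(-148) + 15/(-62) = 142*(-1/148) + 15*(-1/62) = -71/74 - 15/62 = -1378/1147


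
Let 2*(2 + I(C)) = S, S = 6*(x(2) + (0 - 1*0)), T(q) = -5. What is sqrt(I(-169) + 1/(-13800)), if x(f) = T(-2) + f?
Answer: I*sqrt(20948538)/1380 ≈ 3.3166*I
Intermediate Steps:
x(f) = -5 + f
S = -18 (S = 6*((-5 + 2) + (0 - 1*0)) = 6*(-3 + (0 + 0)) = 6*(-3 + 0) = 6*(-3) = -18)
I(C) = -11 (I(C) = -2 + (1/2)*(-18) = -2 - 9 = -11)
sqrt(I(-169) + 1/(-13800)) = sqrt(-11 + 1/(-13800)) = sqrt(-11 - 1/13800) = sqrt(-151801/13800) = I*sqrt(20948538)/1380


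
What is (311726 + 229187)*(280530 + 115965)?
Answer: 214469299935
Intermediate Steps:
(311726 + 229187)*(280530 + 115965) = 540913*396495 = 214469299935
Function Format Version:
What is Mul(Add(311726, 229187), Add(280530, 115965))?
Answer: 214469299935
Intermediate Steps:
Mul(Add(311726, 229187), Add(280530, 115965)) = Mul(540913, 396495) = 214469299935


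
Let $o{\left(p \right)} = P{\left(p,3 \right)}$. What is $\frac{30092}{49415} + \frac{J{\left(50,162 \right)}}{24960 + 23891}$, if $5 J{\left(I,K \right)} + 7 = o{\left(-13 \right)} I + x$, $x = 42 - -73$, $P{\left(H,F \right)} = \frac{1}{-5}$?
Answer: $\frac{1470992826}{2413972165} \approx 0.60937$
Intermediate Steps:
$P{\left(H,F \right)} = - \frac{1}{5}$
$o{\left(p \right)} = - \frac{1}{5}$
$x = 115$ ($x = 42 + 73 = 115$)
$J{\left(I,K \right)} = \frac{108}{5} - \frac{I}{25}$ ($J{\left(I,K \right)} = - \frac{7}{5} + \frac{- \frac{I}{5} + 115}{5} = - \frac{7}{5} + \frac{115 - \frac{I}{5}}{5} = - \frac{7}{5} - \left(-23 + \frac{I}{25}\right) = \frac{108}{5} - \frac{I}{25}$)
$\frac{30092}{49415} + \frac{J{\left(50,162 \right)}}{24960 + 23891} = \frac{30092}{49415} + \frac{\frac{108}{5} - 2}{24960 + 23891} = 30092 \cdot \frac{1}{49415} + \frac{\frac{108}{5} - 2}{48851} = \frac{30092}{49415} + \frac{98}{5} \cdot \frac{1}{48851} = \frac{30092}{49415} + \frac{98}{244255} = \frac{1470992826}{2413972165}$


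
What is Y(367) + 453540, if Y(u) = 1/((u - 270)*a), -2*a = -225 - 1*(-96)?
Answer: 5675146022/12513 ≈ 4.5354e+5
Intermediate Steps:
a = 129/2 (a = -(-225 - 1*(-96))/2 = -(-225 + 96)/2 = -½*(-129) = 129/2 ≈ 64.500)
Y(u) = 2/(129*(-270 + u)) (Y(u) = 1/((u - 270)*(129/2)) = (2/129)/(-270 + u) = 2/(129*(-270 + u)))
Y(367) + 453540 = 2/(129*(-270 + 367)) + 453540 = (2/129)/97 + 453540 = (2/129)*(1/97) + 453540 = 2/12513 + 453540 = 5675146022/12513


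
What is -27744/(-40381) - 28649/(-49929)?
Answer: 231100495/183289359 ≈ 1.2609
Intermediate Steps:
-27744/(-40381) - 28649/(-49929) = -27744*(-1/40381) - 28649*(-1/49929) = 27744/40381 + 28649/49929 = 231100495/183289359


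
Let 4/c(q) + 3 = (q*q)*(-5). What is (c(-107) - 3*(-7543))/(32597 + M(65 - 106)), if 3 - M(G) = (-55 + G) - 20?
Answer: 323866247/468231392 ≈ 0.69168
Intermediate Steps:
M(G) = 78 - G (M(G) = 3 - ((-55 + G) - 20) = 3 - (-75 + G) = 3 + (75 - G) = 78 - G)
c(q) = 4/(-3 - 5*q**2) (c(q) = 4/(-3 + (q*q)*(-5)) = 4/(-3 + q**2*(-5)) = 4/(-3 - 5*q**2))
(c(-107) - 3*(-7543))/(32597 + M(65 - 106)) = (-4/(3 + 5*(-107)**2) - 3*(-7543))/(32597 + (78 - (65 - 106))) = (-4/(3 + 5*11449) + 22629)/(32597 + (78 - 1*(-41))) = (-4/(3 + 57245) + 22629)/(32597 + (78 + 41)) = (-4/57248 + 22629)/(32597 + 119) = (-4*1/57248 + 22629)/32716 = (-1/14312 + 22629)*(1/32716) = (323866247/14312)*(1/32716) = 323866247/468231392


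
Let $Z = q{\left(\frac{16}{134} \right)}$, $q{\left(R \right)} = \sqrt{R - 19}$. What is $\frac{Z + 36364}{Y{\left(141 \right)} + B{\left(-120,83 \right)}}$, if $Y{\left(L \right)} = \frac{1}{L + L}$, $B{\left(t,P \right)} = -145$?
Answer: $- \frac{10254648}{40889} - \frac{282 i \sqrt{84755}}{2739563} \approx -250.79 - 0.029967 i$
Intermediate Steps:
$q{\left(R \right)} = \sqrt{-19 + R}$
$Z = \frac{i \sqrt{84755}}{67}$ ($Z = \sqrt{-19 + \frac{16}{134}} = \sqrt{-19 + 16 \cdot \frac{1}{134}} = \sqrt{-19 + \frac{8}{67}} = \sqrt{- \frac{1265}{67}} = \frac{i \sqrt{84755}}{67} \approx 4.3452 i$)
$Y{\left(L \right)} = \frac{1}{2 L}$
$\frac{Z + 36364}{Y{\left(141 \right)} + B{\left(-120,83 \right)}} = \frac{\frac{i \sqrt{84755}}{67} + 36364}{\frac{1}{2 \cdot 141} - 145} = \frac{36364 + \frac{i \sqrt{84755}}{67}}{\frac{1}{2} \cdot \frac{1}{141} - 145} = \frac{36364 + \frac{i \sqrt{84755}}{67}}{\frac{1}{282} - 145} = \frac{36364 + \frac{i \sqrt{84755}}{67}}{- \frac{40889}{282}} = \left(36364 + \frac{i \sqrt{84755}}{67}\right) \left(- \frac{282}{40889}\right) = - \frac{10254648}{40889} - \frac{282 i \sqrt{84755}}{2739563}$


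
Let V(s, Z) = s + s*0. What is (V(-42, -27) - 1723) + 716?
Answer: -1049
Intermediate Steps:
V(s, Z) = s (V(s, Z) = s + 0 = s)
(V(-42, -27) - 1723) + 716 = (-42 - 1723) + 716 = -1765 + 716 = -1049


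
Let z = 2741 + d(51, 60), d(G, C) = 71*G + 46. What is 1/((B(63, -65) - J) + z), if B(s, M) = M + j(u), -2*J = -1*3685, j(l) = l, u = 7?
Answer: 2/9015 ≈ 0.00022185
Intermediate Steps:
J = 3685/2 (J = -(-1)*3685/2 = -½*(-3685) = 3685/2 ≈ 1842.5)
d(G, C) = 46 + 71*G
B(s, M) = 7 + M (B(s, M) = M + 7 = 7 + M)
z = 6408 (z = 2741 + (46 + 71*51) = 2741 + (46 + 3621) = 2741 + 3667 = 6408)
1/((B(63, -65) - J) + z) = 1/(((7 - 65) - 1*3685/2) + 6408) = 1/((-58 - 3685/2) + 6408) = 1/(-3801/2 + 6408) = 1/(9015/2) = 2/9015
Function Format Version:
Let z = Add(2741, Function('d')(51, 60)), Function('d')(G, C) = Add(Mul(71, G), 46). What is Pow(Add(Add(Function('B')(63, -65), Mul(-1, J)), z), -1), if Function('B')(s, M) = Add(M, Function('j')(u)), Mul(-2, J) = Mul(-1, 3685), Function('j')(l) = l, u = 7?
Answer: Rational(2, 9015) ≈ 0.00022185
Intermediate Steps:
J = Rational(3685, 2) (J = Mul(Rational(-1, 2), Mul(-1, 3685)) = Mul(Rational(-1, 2), -3685) = Rational(3685, 2) ≈ 1842.5)
Function('d')(G, C) = Add(46, Mul(71, G))
Function('B')(s, M) = Add(7, M) (Function('B')(s, M) = Add(M, 7) = Add(7, M))
z = 6408 (z = Add(2741, Add(46, Mul(71, 51))) = Add(2741, Add(46, 3621)) = Add(2741, 3667) = 6408)
Pow(Add(Add(Function('B')(63, -65), Mul(-1, J)), z), -1) = Pow(Add(Add(Add(7, -65), Mul(-1, Rational(3685, 2))), 6408), -1) = Pow(Add(Add(-58, Rational(-3685, 2)), 6408), -1) = Pow(Add(Rational(-3801, 2), 6408), -1) = Pow(Rational(9015, 2), -1) = Rational(2, 9015)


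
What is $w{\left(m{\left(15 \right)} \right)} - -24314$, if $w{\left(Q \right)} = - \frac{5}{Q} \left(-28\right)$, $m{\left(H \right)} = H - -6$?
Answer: $\frac{72962}{3} \approx 24321.0$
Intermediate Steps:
$m{\left(H \right)} = 6 + H$ ($m{\left(H \right)} = H + 6 = 6 + H$)
$w{\left(Q \right)} = \frac{140}{Q}$
$w{\left(m{\left(15 \right)} \right)} - -24314 = \frac{140}{6 + 15} - -24314 = \frac{140}{21} + 24314 = 140 \cdot \frac{1}{21} + 24314 = \frac{20}{3} + 24314 = \frac{72962}{3}$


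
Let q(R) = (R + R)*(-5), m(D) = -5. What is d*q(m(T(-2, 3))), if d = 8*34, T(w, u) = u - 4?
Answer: 13600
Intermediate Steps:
T(w, u) = -4 + u
q(R) = -10*R (q(R) = (2*R)*(-5) = -10*R)
d = 272
d*q(m(T(-2, 3))) = 272*(-10*(-5)) = 272*50 = 13600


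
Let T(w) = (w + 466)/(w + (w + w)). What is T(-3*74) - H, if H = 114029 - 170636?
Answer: 18850009/333 ≈ 56607.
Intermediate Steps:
T(w) = (466 + w)/(3*w) (T(w) = (466 + w)/(w + 2*w) = (466 + w)/((3*w)) = (466 + w)*(1/(3*w)) = (466 + w)/(3*w))
H = -56607
T(-3*74) - H = (466 - 3*74)/(3*((-3*74))) - 1*(-56607) = (⅓)*(466 - 222)/(-222) + 56607 = (⅓)*(-1/222)*244 + 56607 = -122/333 + 56607 = 18850009/333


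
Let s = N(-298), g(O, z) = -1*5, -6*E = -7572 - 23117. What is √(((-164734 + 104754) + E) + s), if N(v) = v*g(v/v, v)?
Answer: I*√1921506/6 ≈ 231.03*I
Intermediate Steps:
E = 30689/6 (E = -(-7572 - 23117)/6 = -⅙*(-30689) = 30689/6 ≈ 5114.8)
g(O, z) = -5
N(v) = -5*v (N(v) = v*(-5) = -5*v)
s = 1490 (s = -5*(-298) = 1490)
√(((-164734 + 104754) + E) + s) = √(((-164734 + 104754) + 30689/6) + 1490) = √((-59980 + 30689/6) + 1490) = √(-329191/6 + 1490) = √(-320251/6) = I*√1921506/6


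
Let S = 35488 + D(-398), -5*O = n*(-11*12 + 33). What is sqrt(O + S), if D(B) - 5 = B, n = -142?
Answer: sqrt(807085)/5 ≈ 179.68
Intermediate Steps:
D(B) = 5 + B
O = -14058/5 (O = -(-142)*(-11*12 + 33)/5 = -(-142)*(-132 + 33)/5 = -(-142)*(-99)/5 = -1/5*14058 = -14058/5 ≈ -2811.6)
S = 35095 (S = 35488 + (5 - 398) = 35488 - 393 = 35095)
sqrt(O + S) = sqrt(-14058/5 + 35095) = sqrt(161417/5) = sqrt(807085)/5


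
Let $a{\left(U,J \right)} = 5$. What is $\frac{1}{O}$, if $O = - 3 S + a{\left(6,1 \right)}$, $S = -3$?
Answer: $\frac{1}{14} \approx 0.071429$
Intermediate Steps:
$O = 14$ ($O = \left(-3\right) \left(-3\right) + 5 = 9 + 5 = 14$)
$\frac{1}{O} = \frac{1}{14}$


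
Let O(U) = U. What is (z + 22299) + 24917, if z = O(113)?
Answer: 47329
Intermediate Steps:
z = 113
(z + 22299) + 24917 = (113 + 22299) + 24917 = 22412 + 24917 = 47329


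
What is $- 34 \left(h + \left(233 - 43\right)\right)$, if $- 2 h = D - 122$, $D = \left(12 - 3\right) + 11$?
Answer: $-8194$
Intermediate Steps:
$D = 20$ ($D = 9 + 11 = 20$)
$h = 51$ ($h = - \frac{20 - 122}{2} = \left(- \frac{1}{2}\right) \left(-102\right) = 51$)
$- 34 \left(h + \left(233 - 43\right)\right) = - 34 \left(51 + \left(233 - 43\right)\right) = - 34 \left(51 + 190\right) = \left(-34\right) 241 = -8194$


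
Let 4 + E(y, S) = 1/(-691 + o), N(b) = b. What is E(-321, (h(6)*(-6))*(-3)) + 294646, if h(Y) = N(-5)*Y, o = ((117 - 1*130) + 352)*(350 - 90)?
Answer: 25766148259/87449 ≈ 2.9464e+5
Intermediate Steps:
o = 88140 (o = ((117 - 130) + 352)*260 = (-13 + 352)*260 = 339*260 = 88140)
h(Y) = -5*Y
E(y, S) = -349795/87449 (E(y, S) = -4 + 1/(-691 + 88140) = -4 + 1/87449 = -349795/87449)
E(-321, (h(6)*(-6))*(-3)) + 294646 = -349795/87449 + 294646 = 25766148259/87449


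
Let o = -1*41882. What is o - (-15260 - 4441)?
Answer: -22181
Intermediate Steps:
o = -41882
o - (-15260 - 4441) = -41882 - (-15260 - 4441) = -41882 - 1*(-19701) = -41882 + 19701 = -22181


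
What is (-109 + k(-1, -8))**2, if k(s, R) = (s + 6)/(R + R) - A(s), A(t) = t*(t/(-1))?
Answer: 3003289/256 ≈ 11732.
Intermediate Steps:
A(t) = -t**2 (A(t) = t*(t*(-1)) = t*(-t) = -t**2)
k(s, R) = s**2 + (6 + s)/(2*R) (k(s, R) = (s + 6)/(R + R) - (-1)*s**2 = (6 + s)/((2*R)) + s**2 = (6 + s)*(1/(2*R)) + s**2 = (6 + s)/(2*R) + s**2 = s**2 + (6 + s)/(2*R))
(-109 + k(-1, -8))**2 = (-109 + (3 + (1/2)*(-1) - 8*(-1)**2)/(-8))**2 = (-109 - (3 - 1/2 - 8*1)/8)**2 = (-109 - (3 - 1/2 - 8)/8)**2 = (-109 - 1/8*(-11/2))**2 = (-109 + 11/16)**2 = (-1733/16)**2 = 3003289/256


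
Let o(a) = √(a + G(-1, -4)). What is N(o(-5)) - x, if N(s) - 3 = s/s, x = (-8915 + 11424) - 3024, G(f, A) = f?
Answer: 519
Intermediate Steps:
x = -515 (x = 2509 - 3024 = -515)
o(a) = √(-1 + a) (o(a) = √(a - 1) = √(-1 + a))
N(s) = 4 (N(s) = 3 + s/s = 3 + 1 = 4)
N(o(-5)) - x = 4 - 1*(-515) = 4 + 515 = 519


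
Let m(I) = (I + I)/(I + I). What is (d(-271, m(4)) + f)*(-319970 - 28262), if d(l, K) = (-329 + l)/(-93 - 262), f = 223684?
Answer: -5530510582688/71 ≈ -7.7895e+10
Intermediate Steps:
m(I) = 1 (m(I) = (2*I)/((2*I)) = (2*I)*(1/(2*I)) = 1)
d(l, K) = 329/355 - l/355 (d(l, K) = (-329 + l)/(-355) = (-329 + l)*(-1/355) = 329/355 - l/355)
(d(-271, m(4)) + f)*(-319970 - 28262) = ((329/355 - 1/355*(-271)) + 223684)*(-319970 - 28262) = ((329/355 + 271/355) + 223684)*(-348232) = (120/71 + 223684)*(-348232) = (15881684/71)*(-348232) = -5530510582688/71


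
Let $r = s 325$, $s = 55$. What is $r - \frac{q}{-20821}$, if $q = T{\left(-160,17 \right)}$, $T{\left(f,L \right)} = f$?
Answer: $\frac{372175215}{20821} \approx 17875.0$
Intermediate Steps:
$q = -160$
$r = 17875$ ($r = 55 \cdot 325 = 17875$)
$r - \frac{q}{-20821} = 17875 - - \frac{160}{-20821} = 17875 - \left(-160\right) \left(- \frac{1}{20821}\right) = 17875 - \frac{160}{20821} = \frac{372175215}{20821}$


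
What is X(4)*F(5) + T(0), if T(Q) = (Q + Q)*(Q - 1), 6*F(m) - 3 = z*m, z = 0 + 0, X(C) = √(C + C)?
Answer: √2 ≈ 1.4142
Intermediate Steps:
X(C) = √2*√C (X(C) = √(2*C) = √2*√C)
z = 0
F(m) = ½ (F(m) = ½ + (0*m)/6 = ½ + (⅙)*0 = ½ + 0 = ½)
T(Q) = 2*Q*(-1 + Q) (T(Q) = (2*Q)*(-1 + Q) = 2*Q*(-1 + Q))
X(4)*F(5) + T(0) = (√2*√4)*(½) + 2*0*(-1 + 0) = (√2*2)*(½) + 2*0*(-1) = (2*√2)*(½) + 0 = √2 + 0 = √2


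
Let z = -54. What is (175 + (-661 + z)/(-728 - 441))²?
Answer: 42143984100/1366561 ≈ 30839.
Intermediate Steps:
(175 + (-661 + z)/(-728 - 441))² = (175 + (-661 - 54)/(-728 - 441))² = (175 - 715/(-1169))² = (175 - 715*(-1/1169))² = (175 + 715/1169)² = (205290/1169)² = 42143984100/1366561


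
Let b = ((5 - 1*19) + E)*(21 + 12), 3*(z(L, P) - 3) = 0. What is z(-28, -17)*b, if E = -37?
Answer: -5049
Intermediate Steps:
z(L, P) = 3 (z(L, P) = 3 + (⅓)*0 = 3 + 0 = 3)
b = -1683 (b = ((5 - 1*19) - 37)*(21 + 12) = ((5 - 19) - 37)*33 = (-14 - 37)*33 = -51*33 = -1683)
z(-28, -17)*b = 3*(-1683) = -5049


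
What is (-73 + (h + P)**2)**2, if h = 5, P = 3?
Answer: 81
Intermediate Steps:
(-73 + (h + P)**2)**2 = (-73 + (5 + 3)**2)**2 = (-73 + 8**2)**2 = (-73 + 64)**2 = (-9)**2 = 81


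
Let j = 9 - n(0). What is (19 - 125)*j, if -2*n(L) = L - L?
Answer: -954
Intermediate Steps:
n(L) = 0 (n(L) = -(L - L)/2 = -1/2*0 = 0)
j = 9 (j = 9 - 1*0 = 9 + 0 = 9)
(19 - 125)*j = (19 - 125)*9 = -106*9 = -954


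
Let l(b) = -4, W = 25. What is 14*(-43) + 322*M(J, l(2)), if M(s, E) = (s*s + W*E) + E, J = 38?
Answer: 430878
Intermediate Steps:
M(s, E) = s**2 + 26*E (M(s, E) = (s*s + 25*E) + E = (s**2 + 25*E) + E = s**2 + 26*E)
14*(-43) + 322*M(J, l(2)) = 14*(-43) + 322*(38**2 + 26*(-4)) = -602 + 322*(1444 - 104) = -602 + 322*1340 = -602 + 431480 = 430878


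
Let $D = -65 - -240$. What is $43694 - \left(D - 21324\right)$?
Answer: $64843$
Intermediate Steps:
$D = 175$ ($D = -65 + 240 = 175$)
$43694 - \left(D - 21324\right) = 43694 - \left(175 - 21324\right) = 43694 - -21149 = 43694 + 21149 = 64843$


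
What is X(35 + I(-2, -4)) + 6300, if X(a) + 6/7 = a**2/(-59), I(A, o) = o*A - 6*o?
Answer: 2570123/413 ≈ 6223.1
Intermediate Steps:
I(A, o) = -6*o + A*o (I(A, o) = A*o - 6*o = -6*o + A*o)
X(a) = -6/7 - a**2/59 (X(a) = -6/7 + a**2/(-59) = -6/7 - a**2/59)
X(35 + I(-2, -4)) + 6300 = (-6/7 - (35 - 4*(-6 - 2))**2/59) + 6300 = (-6/7 - (35 - 4*(-8))**2/59) + 6300 = (-6/7 - (35 + 32)**2/59) + 6300 = (-6/7 - 1/59*67**2) + 6300 = (-6/7 - 1/59*4489) + 6300 = (-6/7 - 4489/59) + 6300 = -31777/413 + 6300 = 2570123/413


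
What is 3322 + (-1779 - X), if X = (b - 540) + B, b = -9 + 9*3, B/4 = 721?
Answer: -819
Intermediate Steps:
B = 2884 (B = 4*721 = 2884)
b = 18 (b = -9 + 27 = 18)
X = 2362 (X = (18 - 540) + 2884 = -522 + 2884 = 2362)
3322 + (-1779 - X) = 3322 + (-1779 - 1*2362) = 3322 + (-1779 - 2362) = 3322 - 4141 = -819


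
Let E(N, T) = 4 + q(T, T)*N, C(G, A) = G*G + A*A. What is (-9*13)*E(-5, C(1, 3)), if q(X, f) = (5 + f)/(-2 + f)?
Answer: 5031/8 ≈ 628.88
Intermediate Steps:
C(G, A) = A² + G² (C(G, A) = G² + A² = A² + G²)
q(X, f) = (5 + f)/(-2 + f)
E(N, T) = 4 + N*(5 + T)/(-2 + T) (E(N, T) = 4 + ((5 + T)/(-2 + T))*N = 4 + N*(5 + T)/(-2 + T))
(-9*13)*E(-5, C(1, 3)) = (-9*13)*((-8 + 4*(3² + 1²) - 5*(5 + (3² + 1²)))/(-2 + (3² + 1²))) = -117*(-8 + 4*(9 + 1) - 5*(5 + (9 + 1)))/(-2 + (9 + 1)) = -117*(-8 + 4*10 - 5*(5 + 10))/(-2 + 10) = -117*(-8 + 40 - 5*15)/8 = -117*(-8 + 40 - 75)/8 = -117*(-43)/8 = -117*(-43/8) = 5031/8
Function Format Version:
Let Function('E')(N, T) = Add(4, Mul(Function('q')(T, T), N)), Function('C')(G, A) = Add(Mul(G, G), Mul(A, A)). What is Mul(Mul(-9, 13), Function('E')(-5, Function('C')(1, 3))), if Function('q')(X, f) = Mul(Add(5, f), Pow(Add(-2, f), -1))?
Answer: Rational(5031, 8) ≈ 628.88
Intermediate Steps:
Function('C')(G, A) = Add(Pow(A, 2), Pow(G, 2)) (Function('C')(G, A) = Add(Pow(G, 2), Pow(A, 2)) = Add(Pow(A, 2), Pow(G, 2)))
Function('q')(X, f) = Mul(Pow(Add(-2, f), -1), Add(5, f))
Function('E')(N, T) = Add(4, Mul(N, Pow(Add(-2, T), -1), Add(5, T))) (Function('E')(N, T) = Add(4, Mul(Mul(Pow(Add(-2, T), -1), Add(5, T)), N)) = Add(4, Mul(N, Pow(Add(-2, T), -1), Add(5, T))))
Mul(Mul(-9, 13), Function('E')(-5, Function('C')(1, 3))) = Mul(Mul(-9, 13), Mul(Pow(Add(-2, Add(Pow(3, 2), Pow(1, 2))), -1), Add(-8, Mul(4, Add(Pow(3, 2), Pow(1, 2))), Mul(-5, Add(5, Add(Pow(3, 2), Pow(1, 2))))))) = Mul(-117, Mul(Pow(Add(-2, Add(9, 1)), -1), Add(-8, Mul(4, Add(9, 1)), Mul(-5, Add(5, Add(9, 1)))))) = Mul(-117, Mul(Pow(Add(-2, 10), -1), Add(-8, Mul(4, 10), Mul(-5, Add(5, 10))))) = Mul(-117, Mul(Pow(8, -1), Add(-8, 40, Mul(-5, 15)))) = Mul(-117, Mul(Rational(1, 8), Add(-8, 40, -75))) = Mul(-117, Mul(Rational(1, 8), -43)) = Mul(-117, Rational(-43, 8)) = Rational(5031, 8)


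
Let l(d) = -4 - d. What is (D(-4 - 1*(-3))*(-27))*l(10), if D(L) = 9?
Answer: 3402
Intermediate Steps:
(D(-4 - 1*(-3))*(-27))*l(10) = (9*(-27))*(-4 - 1*10) = -243*(-4 - 10) = -243*(-14) = 3402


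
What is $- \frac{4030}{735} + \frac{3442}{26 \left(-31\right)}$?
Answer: $- \frac{577805}{59241} \approx -9.7535$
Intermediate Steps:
$- \frac{4030}{735} + \frac{3442}{26 \left(-31\right)} = \left(-4030\right) \frac{1}{735} + \frac{3442}{-806} = - \frac{806}{147} + 3442 \left(- \frac{1}{806}\right) = - \frac{806}{147} - \frac{1721}{403} = - \frac{577805}{59241}$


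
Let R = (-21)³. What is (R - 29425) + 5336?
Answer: -33350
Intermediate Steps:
R = -9261
(R - 29425) + 5336 = (-9261 - 29425) + 5336 = -38686 + 5336 = -33350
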